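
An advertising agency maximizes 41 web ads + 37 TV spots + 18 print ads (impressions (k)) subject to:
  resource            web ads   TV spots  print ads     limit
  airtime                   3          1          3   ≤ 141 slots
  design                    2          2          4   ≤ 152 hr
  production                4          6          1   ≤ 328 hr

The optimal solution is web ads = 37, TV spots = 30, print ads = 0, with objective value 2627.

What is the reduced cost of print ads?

At the optimum: airtime uses 141 of 141 (binding); design uses 134 of 152 (slack = 18); production uses 328 of 328 (binding).
Slack constraints have shadow price 0 (complementary slackness).
From A_Bᵀ y = c: 3·y_airtime + 4·y_production = 41; 1·y_airtime + 6·y_production = 37.
This yields shadow prices y_airtime = 7, y_production = 5.
Reduced cost of print ads: c₃ − yᵀa₃ = 18 − (7·3 + 5·1) = 18 − 26 = -8.

-8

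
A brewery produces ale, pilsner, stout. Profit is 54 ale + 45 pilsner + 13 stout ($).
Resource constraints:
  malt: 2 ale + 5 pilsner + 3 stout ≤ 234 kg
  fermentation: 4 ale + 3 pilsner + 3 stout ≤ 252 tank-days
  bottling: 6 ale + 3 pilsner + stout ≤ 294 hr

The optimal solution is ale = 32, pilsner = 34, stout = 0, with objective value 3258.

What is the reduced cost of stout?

-8

At the optimum: malt uses 234 of 234 (binding); fermentation uses 230 of 252 (slack = 22); bottling uses 294 of 294 (binding).
By complementary slackness, y = 0 for the non-binding constraint.
The binding rows give the dual system: 2·y_malt + 6·y_bottling = 54 and 5·y_malt + 3·y_bottling = 45.
→ y_malt = 4.5 and y_bottling = 7.5.
Reduced cost of stout: c₃ − yᵀa₃ = 13 − (4.5·3 + 7.5·1) = 13 − 21 = -8.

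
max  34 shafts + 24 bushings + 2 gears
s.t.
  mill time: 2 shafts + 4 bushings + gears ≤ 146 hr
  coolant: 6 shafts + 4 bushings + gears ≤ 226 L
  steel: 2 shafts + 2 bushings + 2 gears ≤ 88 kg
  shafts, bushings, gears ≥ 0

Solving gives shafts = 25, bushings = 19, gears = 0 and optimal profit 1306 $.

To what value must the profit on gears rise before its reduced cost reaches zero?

Binding: coolant and steel. Non-binding: mill time (20 unused).
Slack constraints have shadow price 0 (complementary slackness).
From A_Bᵀ y = c: 6·y_coolant + 2·y_steel = 34; 4·y_coolant + 2·y_steel = 24.
Solving: y_coolant = 5, y_steel = 2.
gears enters the basis when its profit ≥ yᵀa₃ = 5·1 + 2·2 = 9.

9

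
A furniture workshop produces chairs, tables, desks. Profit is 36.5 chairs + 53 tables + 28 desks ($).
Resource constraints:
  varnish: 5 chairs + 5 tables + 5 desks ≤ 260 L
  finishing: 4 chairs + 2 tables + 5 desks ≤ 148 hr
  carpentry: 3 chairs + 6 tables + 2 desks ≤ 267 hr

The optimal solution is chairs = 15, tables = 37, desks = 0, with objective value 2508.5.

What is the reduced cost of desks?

Binding: varnish and carpentry. Non-binding: finishing (14 unused).
By complementary slackness, y = 0 for the non-binding constraint.
From A_Bᵀ y = c: 5·y_varnish + 3·y_carpentry = 36.5; 5·y_varnish + 6·y_carpentry = 53.
Solving: y_varnish = 4, y_carpentry = 5.5.
Reduced cost of desks: c₃ − yᵀa₃ = 28 − (4·5 + 5.5·2) = 28 − 31 = -3.

-3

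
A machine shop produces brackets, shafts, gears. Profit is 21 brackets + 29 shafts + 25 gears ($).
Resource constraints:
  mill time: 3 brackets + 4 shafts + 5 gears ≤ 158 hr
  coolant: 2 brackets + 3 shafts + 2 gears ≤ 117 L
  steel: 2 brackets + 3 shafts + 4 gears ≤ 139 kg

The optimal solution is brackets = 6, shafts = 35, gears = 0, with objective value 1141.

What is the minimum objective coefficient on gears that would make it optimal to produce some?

Binding: mill time and coolant. Non-binding: steel (22 unused).
Slack constraints have shadow price 0 (complementary slackness).
From A_Bᵀ y = c: 3·y_mill time + 2·y_coolant = 21; 4·y_mill time + 3·y_coolant = 29.
→ y_mill time = 5 and y_coolant = 3.
gears enters the basis when its profit ≥ yᵀa₃ = 5·5 + 3·2 = 31.

31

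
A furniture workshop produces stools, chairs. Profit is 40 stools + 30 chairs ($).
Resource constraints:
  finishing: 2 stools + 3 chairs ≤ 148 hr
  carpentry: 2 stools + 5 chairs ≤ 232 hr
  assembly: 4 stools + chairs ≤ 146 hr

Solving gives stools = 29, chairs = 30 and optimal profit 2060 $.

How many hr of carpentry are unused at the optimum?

24

carpentry used = 2·29 + 5·30 = 208; slack = 232 − 208 = 24.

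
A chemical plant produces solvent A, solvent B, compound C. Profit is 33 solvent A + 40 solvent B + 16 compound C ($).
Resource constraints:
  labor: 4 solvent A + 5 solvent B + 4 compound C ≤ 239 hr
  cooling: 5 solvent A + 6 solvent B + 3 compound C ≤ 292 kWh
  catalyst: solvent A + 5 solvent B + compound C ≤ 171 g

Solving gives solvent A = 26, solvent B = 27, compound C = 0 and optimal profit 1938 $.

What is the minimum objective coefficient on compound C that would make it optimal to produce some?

At the optimum: labor uses 239 of 239 (binding); cooling uses 292 of 292 (binding); catalyst uses 161 of 171 (slack = 10).
By complementary slackness, y = 0 for the non-binding constraint.
Dual feasibility on the basic columns requires 4·y_labor + 5·y_cooling = 33, 5·y_labor + 6·y_cooling = 40.
This yields shadow prices y_labor = 2, y_cooling = 5.
compound C enters the basis when its profit ≥ yᵀa₃ = 2·4 + 5·3 = 23.

23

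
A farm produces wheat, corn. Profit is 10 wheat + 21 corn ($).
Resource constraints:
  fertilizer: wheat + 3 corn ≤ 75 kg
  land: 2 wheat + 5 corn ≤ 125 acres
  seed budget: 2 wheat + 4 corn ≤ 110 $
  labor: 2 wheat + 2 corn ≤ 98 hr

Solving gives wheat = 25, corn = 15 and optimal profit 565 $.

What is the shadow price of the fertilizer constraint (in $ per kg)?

0

Check each constraint at x*: fertilizer 70/75 (slack 5); land 125/125 (tight); seed budget 110/110 (tight); labor 80/98 (slack 18).
By complementary slackness, y = 0 for the non-binding constraints.
Dual feasibility on the basic columns requires 2·y_land + 2·y_seed budget = 10, 5·y_land + 4·y_seed budget = 21.
Solving: y_land = 1, y_seed budget = 4.
Shadow price of fertilizer = 0.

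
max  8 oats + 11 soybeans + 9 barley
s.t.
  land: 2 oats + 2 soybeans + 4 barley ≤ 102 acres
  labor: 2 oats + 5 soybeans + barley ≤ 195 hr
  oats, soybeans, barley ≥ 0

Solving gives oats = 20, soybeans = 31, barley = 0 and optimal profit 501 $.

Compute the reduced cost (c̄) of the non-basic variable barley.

-4

Check each constraint at x*: land 102/102 (tight); labor 195/195 (tight).
Dual feasibility on the basic columns requires 2·y_land + 2·y_labor = 8, 2·y_land + 5·y_labor = 11.
Solving: y_land = 3, y_labor = 1.
Reduced cost of barley: c₃ − yᵀa₃ = 9 − (3·4 + 1·1) = 9 − 13 = -4.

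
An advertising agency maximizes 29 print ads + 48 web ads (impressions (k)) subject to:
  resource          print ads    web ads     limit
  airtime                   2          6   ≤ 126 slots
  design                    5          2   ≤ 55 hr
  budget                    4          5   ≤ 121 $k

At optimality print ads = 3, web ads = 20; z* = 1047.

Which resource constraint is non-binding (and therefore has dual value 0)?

airtime: 126/126 (binding)
design: 55/55 (binding)
budget: 112/121 (slack 9)
By complementary slackness, a constraint with positive slack has shadow price 0 → budget.

budget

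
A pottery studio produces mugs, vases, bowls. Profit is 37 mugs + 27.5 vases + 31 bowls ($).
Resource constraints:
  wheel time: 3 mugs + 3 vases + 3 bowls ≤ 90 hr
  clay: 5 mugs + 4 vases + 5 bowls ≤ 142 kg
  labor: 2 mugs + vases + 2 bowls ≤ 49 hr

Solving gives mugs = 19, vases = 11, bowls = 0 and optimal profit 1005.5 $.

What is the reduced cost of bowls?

Binding: wheel time and labor. Non-binding: clay (3 unused).
Since clay is not tight, its dual is 0.
Dual feasibility on the basic columns requires 3·y_wheel time + 2·y_labor = 37, 3·y_wheel time + 1·y_labor = 27.5.
→ y_wheel time = 6 and y_labor = 9.5.
Reduced cost of bowls: c₃ − yᵀa₃ = 31 − (6·3 + 9.5·2) = 31 − 37 = -6.

-6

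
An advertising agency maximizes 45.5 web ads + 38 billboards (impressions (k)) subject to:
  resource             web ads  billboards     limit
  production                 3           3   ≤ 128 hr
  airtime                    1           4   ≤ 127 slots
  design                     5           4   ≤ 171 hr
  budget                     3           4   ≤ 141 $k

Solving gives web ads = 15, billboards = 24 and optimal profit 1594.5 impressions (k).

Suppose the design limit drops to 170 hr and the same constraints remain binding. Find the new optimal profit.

Binding: design and budget. Non-binding: production (11 unused), airtime (16 unused).
Slack constraints have shadow price 0 (complementary slackness).
From A_Bᵀ y = c: 5·y_design + 3·y_budget = 45.5; 4·y_design + 4·y_budget = 38.
This yields shadow prices y_design = 8.5, y_budget = 1.
Δz = y_design·Δb = 8.5 × (-1) = -8.5, so new z* = 1594.5 − 8.5 = 1586.

1586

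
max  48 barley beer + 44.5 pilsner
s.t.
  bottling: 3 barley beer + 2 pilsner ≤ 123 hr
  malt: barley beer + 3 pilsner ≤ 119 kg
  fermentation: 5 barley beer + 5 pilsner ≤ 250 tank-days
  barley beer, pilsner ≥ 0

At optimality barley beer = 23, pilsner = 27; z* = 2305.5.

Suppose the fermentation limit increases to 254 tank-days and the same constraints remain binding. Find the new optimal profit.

At the optimum: bottling uses 123 of 123 (binding); malt uses 104 of 119 (slack = 15); fermentation uses 250 of 250 (binding).
By complementary slackness, y = 0 for the non-binding constraint.
Dual feasibility on the basic columns requires 3·y_bottling + 5·y_fermentation = 48, 2·y_bottling + 5·y_fermentation = 44.5.
Solving: y_bottling = 3.5, y_fermentation = 7.5.
Δz = y_fermentation·Δb = 7.5 × (4) = 30, so new z* = 2305.5 + 30 = 2335.5.

2335.5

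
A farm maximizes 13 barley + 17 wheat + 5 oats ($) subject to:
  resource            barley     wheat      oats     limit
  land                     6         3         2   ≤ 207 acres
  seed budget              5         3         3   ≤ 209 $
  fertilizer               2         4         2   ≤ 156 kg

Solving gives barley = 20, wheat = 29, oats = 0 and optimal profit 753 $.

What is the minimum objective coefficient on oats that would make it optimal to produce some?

9

At the optimum: land uses 207 of 207 (binding); seed budget uses 187 of 209 (slack = 22); fertilizer uses 156 of 156 (binding).
By complementary slackness, y = 0 for the non-binding constraint.
The binding rows give the dual system: 6·y_land + 2·y_fertilizer = 13 and 3·y_land + 4·y_fertilizer = 17.
Solving: y_land = 1, y_fertilizer = 3.5.
oats enters the basis when its profit ≥ yᵀa₃ = 1·2 + 3.5·2 = 9.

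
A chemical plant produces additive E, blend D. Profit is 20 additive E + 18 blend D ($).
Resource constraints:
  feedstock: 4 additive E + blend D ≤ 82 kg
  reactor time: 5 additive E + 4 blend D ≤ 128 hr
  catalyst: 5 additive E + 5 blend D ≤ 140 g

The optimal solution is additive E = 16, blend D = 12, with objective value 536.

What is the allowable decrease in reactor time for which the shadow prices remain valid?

Binding constraints: reactor time, catalyst. The basis is B = [[5,4],[5,5]] with det 5.
Per unit decrease in reactor time, x* moves by d = (-1, 1).
The basis stays optimal until additive E reaches 0; allowable decrease = 16 hr.

16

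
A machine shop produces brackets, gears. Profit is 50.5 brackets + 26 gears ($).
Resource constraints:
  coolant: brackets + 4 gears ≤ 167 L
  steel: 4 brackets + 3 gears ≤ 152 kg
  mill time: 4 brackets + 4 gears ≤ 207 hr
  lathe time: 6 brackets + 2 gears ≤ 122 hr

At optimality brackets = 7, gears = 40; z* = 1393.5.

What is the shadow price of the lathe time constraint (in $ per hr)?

8

Check each constraint at x*: coolant 167/167 (tight); steel 148/152 (slack 4); mill time 188/207 (slack 19); lathe time 122/122 (tight).
Slack constraints have shadow price 0 (complementary slackness).
From A_Bᵀ y = c: 1·y_coolant + 6·y_lathe time = 50.5; 4·y_coolant + 2·y_lathe time = 26.
→ y_coolant = 2.5 and y_lathe time = 8.
Shadow price of lathe time = 8.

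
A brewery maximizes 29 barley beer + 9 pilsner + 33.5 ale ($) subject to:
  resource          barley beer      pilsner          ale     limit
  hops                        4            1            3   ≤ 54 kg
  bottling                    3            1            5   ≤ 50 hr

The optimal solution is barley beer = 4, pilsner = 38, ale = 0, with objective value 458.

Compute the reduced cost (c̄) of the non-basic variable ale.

-7.5

Both hops and bottling are binding at x*.
Dual feasibility on the basic columns requires 4·y_hops + 3·y_bottling = 29, 1·y_hops + 1·y_bottling = 9.
This yields shadow prices y_hops = 2, y_bottling = 7.
Reduced cost of ale: c₃ − yᵀa₃ = 33.5 − (2·3 + 7·5) = 33.5 − 41 = -7.5.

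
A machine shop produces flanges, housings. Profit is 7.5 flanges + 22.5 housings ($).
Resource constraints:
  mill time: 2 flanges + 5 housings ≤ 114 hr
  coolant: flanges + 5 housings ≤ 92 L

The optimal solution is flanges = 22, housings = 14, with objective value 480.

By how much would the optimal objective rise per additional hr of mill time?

At the optimum: mill time uses 114 of 114 (binding); coolant uses 92 of 92 (binding).
Dual feasibility on the basic columns requires 2·y_mill time + 1·y_coolant = 7.5, 5·y_mill time + 5·y_coolant = 22.5.
→ y_mill time = 3 and y_coolant = 1.5.
Shadow price of mill time = 3.

3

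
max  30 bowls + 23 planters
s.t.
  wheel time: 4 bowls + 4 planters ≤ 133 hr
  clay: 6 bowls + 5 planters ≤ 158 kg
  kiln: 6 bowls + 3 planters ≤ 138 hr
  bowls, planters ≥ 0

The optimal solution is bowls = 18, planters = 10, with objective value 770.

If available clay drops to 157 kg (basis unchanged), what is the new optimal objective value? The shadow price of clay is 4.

766

Δb = -1, so new z* = 770 + (4)·(-1) = 770 − 4 = 766.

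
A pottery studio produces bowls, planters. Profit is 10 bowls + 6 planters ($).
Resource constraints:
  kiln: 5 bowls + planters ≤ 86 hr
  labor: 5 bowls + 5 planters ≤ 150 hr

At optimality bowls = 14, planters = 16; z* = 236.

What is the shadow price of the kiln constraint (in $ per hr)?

Both kiln and labor are binding at x*.
The binding rows give the dual system: 5·y_kiln + 5·y_labor = 10 and 1·y_kiln + 5·y_labor = 6.
This yields shadow prices y_kiln = 1, y_labor = 1.
Shadow price of kiln = 1.

1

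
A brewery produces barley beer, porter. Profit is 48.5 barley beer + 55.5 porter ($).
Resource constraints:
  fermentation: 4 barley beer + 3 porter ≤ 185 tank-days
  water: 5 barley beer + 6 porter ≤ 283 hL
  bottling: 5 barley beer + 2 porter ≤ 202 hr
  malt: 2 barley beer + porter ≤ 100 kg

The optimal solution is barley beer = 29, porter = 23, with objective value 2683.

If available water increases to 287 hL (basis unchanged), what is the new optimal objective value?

At the optimum: fermentation uses 185 of 185 (binding); water uses 283 of 283 (binding); bottling uses 191 of 202 (slack = 11); malt uses 81 of 100 (slack = 19).
By complementary slackness, y = 0 for the non-binding constraints.
From A_Bᵀ y = c: 4·y_fermentation + 5·y_water = 48.5; 3·y_fermentation + 6·y_water = 55.5.
→ y_fermentation = 1.5 and y_water = 8.5.
Δz = y_water·Δb = 8.5 × (4) = 34, so new z* = 2683 + 34 = 2717.

2717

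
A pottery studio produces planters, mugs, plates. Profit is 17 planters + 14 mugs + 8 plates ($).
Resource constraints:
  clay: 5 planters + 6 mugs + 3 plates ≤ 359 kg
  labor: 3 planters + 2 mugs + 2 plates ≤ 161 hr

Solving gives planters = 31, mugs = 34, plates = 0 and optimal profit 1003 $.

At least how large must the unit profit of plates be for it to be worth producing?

Both clay and labor are binding at x*.
The binding rows give the dual system: 5·y_clay + 3·y_labor = 17 and 6·y_clay + 2·y_labor = 14.
→ y_clay = 1 and y_labor = 4.
plates enters the basis when its profit ≥ yᵀa₃ = 1·3 + 4·2 = 11.

11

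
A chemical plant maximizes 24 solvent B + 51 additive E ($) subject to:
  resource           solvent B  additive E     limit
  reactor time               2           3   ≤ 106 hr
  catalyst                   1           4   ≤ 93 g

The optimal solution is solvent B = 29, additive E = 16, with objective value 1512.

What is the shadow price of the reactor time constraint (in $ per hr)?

9

Both reactor time and catalyst are binding at x*.
Dual feasibility on the basic columns requires 2·y_reactor time + 1·y_catalyst = 24, 3·y_reactor time + 4·y_catalyst = 51.
This yields shadow prices y_reactor time = 9, y_catalyst = 6.
Shadow price of reactor time = 9.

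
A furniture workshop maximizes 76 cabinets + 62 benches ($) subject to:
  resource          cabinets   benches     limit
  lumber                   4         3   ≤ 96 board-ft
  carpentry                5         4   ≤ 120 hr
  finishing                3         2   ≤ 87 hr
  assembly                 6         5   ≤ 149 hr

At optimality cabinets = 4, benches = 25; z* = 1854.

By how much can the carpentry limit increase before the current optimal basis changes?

2.5

Binding constraints: carpentry, assembly. The basis is B = [[5,4],[6,5]] with det 1.
Per unit increase in carpentry, x* moves by d = (5, -6).
The basis stays optimal until lumber becomes binding; allowable increase = 2.5 hr.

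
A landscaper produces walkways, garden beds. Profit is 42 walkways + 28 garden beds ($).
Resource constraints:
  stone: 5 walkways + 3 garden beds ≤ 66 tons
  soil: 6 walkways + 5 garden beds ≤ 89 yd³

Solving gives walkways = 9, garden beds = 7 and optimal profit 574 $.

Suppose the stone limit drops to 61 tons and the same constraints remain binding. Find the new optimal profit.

544

Both stone and soil are binding at x*.
The binding rows give the dual system: 5·y_stone + 6·y_soil = 42 and 3·y_stone + 5·y_soil = 28.
→ y_stone = 6 and y_soil = 2.
Δz = y_stone·Δb = 6 × (-5) = -30, so new z* = 574 − 30 = 544.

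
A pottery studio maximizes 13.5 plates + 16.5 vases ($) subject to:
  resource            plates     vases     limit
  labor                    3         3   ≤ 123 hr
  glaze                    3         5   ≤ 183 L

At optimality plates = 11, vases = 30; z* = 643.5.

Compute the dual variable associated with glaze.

At the optimum: labor uses 123 of 123 (binding); glaze uses 183 of 183 (binding).
The binding rows give the dual system: 3·y_labor + 3·y_glaze = 13.5 and 3·y_labor + 5·y_glaze = 16.5.
This yields shadow prices y_labor = 3, y_glaze = 1.5.
Shadow price of glaze = 1.5.

1.5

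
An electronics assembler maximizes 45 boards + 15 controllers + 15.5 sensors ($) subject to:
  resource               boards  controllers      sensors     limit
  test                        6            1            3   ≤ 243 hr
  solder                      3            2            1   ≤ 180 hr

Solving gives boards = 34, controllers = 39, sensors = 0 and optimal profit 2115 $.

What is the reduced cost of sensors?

At the optimum: test uses 243 of 243 (binding); solder uses 180 of 180 (binding).
Dual feasibility on the basic columns requires 6·y_test + 3·y_solder = 45, 1·y_test + 2·y_solder = 15.
→ y_test = 5 and y_solder = 5.
Reduced cost of sensors: c₃ − yᵀa₃ = 15.5 − (5·3 + 5·1) = 15.5 − 20 = -4.5.

-4.5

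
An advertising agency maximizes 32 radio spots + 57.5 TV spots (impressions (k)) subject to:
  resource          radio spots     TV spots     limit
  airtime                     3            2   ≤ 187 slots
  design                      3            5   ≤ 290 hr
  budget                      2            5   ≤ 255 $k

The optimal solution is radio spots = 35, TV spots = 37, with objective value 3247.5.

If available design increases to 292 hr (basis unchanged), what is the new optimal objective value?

3265.5

At the optimum: airtime uses 179 of 187 (slack = 8); design uses 290 of 290 (binding); budget uses 255 of 255 (binding).
Slack constraints have shadow price 0 (complementary slackness).
From A_Bᵀ y = c: 3·y_design + 2·y_budget = 32; 5·y_design + 5·y_budget = 57.5.
This yields shadow prices y_design = 9, y_budget = 2.5.
Δz = y_design·Δb = 9 × (2) = 18, so new z* = 3247.5 + 18 = 3265.5.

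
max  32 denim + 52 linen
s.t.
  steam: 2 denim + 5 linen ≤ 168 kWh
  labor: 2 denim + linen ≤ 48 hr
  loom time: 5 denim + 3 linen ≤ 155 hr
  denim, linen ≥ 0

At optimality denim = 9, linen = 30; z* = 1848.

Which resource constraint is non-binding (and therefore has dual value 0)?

steam: 168/168 (binding)
labor: 48/48 (binding)
loom time: 135/155 (slack 20)
By complementary slackness, a constraint with positive slack has shadow price 0 → loom time.

loom time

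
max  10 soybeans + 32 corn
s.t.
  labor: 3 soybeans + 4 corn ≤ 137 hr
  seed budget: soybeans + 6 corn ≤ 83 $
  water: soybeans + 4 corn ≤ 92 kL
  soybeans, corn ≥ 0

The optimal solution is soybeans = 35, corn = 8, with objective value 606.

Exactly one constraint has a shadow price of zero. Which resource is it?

water

labor: 137/137 (binding)
seed budget: 83/83 (binding)
water: 67/92 (slack 25)
By complementary slackness, a constraint with positive slack has shadow price 0 → water.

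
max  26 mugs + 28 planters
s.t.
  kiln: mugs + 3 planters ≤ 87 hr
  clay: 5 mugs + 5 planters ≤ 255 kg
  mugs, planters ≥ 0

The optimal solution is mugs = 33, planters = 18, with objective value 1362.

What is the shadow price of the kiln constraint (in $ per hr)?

1

At the optimum: kiln uses 87 of 87 (binding); clay uses 255 of 255 (binding).
From A_Bᵀ y = c: 1·y_kiln + 5·y_clay = 26; 3·y_kiln + 5·y_clay = 28.
→ y_kiln = 1 and y_clay = 5.
Shadow price of kiln = 1.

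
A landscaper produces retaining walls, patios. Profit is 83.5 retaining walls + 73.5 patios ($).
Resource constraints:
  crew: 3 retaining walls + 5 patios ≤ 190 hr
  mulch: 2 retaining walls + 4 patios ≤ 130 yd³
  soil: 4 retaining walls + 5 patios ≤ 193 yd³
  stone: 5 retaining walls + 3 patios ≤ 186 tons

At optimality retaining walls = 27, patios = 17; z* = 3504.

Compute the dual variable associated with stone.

Binding: soil and stone. Non-binding: crew (24 unused), mulch (8 unused).
By complementary slackness, y = 0 for the non-binding constraints.
Dual feasibility on the basic columns requires 4·y_soil + 5·y_stone = 83.5, 5·y_soil + 3·y_stone = 73.5.
This yields shadow prices y_soil = 9, y_stone = 9.5.
Shadow price of stone = 9.5.

9.5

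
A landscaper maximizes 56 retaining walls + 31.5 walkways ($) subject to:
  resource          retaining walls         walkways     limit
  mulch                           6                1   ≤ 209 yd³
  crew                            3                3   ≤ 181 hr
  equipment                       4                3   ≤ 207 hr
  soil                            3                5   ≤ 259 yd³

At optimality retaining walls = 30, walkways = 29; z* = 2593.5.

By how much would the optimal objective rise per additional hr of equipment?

At the optimum: mulch uses 209 of 209 (binding); crew uses 177 of 181 (slack = 4); equipment uses 207 of 207 (binding); soil uses 235 of 259 (slack = 24).
By complementary slackness, y = 0 for the non-binding constraints.
Dual feasibility on the basic columns requires 6·y_mulch + 4·y_equipment = 56, 1·y_mulch + 3·y_equipment = 31.5.
This yields shadow prices y_mulch = 3, y_equipment = 9.5.
Shadow price of equipment = 9.5.

9.5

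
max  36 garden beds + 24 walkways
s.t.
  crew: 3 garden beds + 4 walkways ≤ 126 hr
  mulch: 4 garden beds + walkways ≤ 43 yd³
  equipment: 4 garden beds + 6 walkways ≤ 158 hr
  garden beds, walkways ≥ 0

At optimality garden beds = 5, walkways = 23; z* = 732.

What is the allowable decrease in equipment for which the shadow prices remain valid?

Binding constraints: mulch, equipment. The basis is B = [[4,1],[4,6]] with det 20.
Per unit decrease in equipment, x* moves by d = (0.05, -0.2).
The basis stays optimal until walkways reaches 0; allowable decrease = 115 hr.

115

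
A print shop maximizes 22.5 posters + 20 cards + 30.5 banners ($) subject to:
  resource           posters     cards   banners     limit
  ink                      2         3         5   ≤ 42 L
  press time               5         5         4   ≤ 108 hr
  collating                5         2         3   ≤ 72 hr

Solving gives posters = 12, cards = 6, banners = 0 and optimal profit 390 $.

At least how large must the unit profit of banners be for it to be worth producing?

Check each constraint at x*: ink 42/42 (tight); press time 90/108 (slack 18); collating 72/72 (tight).
Since press time is not tight, its dual is 0.
Dual feasibility on the basic columns requires 2·y_ink + 5·y_collating = 22.5, 3·y_ink + 2·y_collating = 20.
Solving: y_ink = 5, y_collating = 2.5.
banners enters the basis when its profit ≥ yᵀa₃ = 5·5 + 2.5·3 = 32.5.

32.5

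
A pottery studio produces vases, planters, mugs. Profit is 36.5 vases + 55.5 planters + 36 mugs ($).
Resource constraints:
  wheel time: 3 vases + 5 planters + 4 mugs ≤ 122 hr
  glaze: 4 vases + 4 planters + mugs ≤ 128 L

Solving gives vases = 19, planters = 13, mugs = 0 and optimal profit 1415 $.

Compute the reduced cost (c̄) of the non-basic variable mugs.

-4

Both wheel time and glaze are binding at x*.
From A_Bᵀ y = c: 3·y_wheel time + 4·y_glaze = 36.5; 5·y_wheel time + 4·y_glaze = 55.5.
This yields shadow prices y_wheel time = 9.5, y_glaze = 2.
Reduced cost of mugs: c₃ − yᵀa₃ = 36 − (9.5·4 + 2·1) = 36 − 40 = -4.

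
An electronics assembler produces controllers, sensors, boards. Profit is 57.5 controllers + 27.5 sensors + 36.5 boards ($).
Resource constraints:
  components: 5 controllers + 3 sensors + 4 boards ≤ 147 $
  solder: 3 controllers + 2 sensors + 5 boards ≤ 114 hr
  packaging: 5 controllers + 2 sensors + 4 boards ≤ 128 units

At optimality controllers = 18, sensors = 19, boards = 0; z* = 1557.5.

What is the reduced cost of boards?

-9.5

Binding: components and packaging. Non-binding: solder (22 unused).
Since solder is not tight, its dual is 0.
The binding rows give the dual system: 5·y_components + 5·y_packaging = 57.5 and 3·y_components + 2·y_packaging = 27.5.
This yields shadow prices y_components = 4.5, y_packaging = 7.
Reduced cost of boards: c₃ − yᵀa₃ = 36.5 − (4.5·4 + 7·4) = 36.5 − 46 = -9.5.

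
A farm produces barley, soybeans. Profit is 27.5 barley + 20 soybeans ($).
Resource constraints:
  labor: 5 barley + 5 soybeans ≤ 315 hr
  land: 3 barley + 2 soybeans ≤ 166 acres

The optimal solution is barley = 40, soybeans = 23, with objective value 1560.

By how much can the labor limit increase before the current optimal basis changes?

100

Binding constraints: labor, land. The basis is B = [[5,5],[3,2]] with det -5.
Per unit increase in labor, x* moves by d = (-0.4, 0.6).
The basis stays optimal until barley reaches 0; allowable increase = 100 hr.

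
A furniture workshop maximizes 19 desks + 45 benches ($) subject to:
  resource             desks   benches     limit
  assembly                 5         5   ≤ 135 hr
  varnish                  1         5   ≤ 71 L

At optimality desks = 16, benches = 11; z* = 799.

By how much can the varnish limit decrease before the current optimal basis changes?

44

Binding constraints: assembly, varnish. The basis is B = [[5,5],[1,5]] with det 20.
Per unit decrease in varnish, x* moves by d = (0.25, -0.25).
The basis stays optimal until benches reaches 0; allowable decrease = 44 L.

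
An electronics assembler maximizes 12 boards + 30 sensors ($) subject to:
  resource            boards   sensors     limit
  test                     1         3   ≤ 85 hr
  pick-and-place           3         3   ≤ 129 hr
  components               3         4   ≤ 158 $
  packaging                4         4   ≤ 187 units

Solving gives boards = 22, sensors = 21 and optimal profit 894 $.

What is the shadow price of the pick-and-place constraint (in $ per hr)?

Binding: test and pick-and-place. Non-binding: components (8 unused), packaging (15 unused).
By complementary slackness, y = 0 for the non-binding constraints.
The binding rows give the dual system: 1·y_test + 3·y_pick-and-place = 12 and 3·y_test + 3·y_pick-and-place = 30.
This yields shadow prices y_test = 9, y_pick-and-place = 1.
Shadow price of pick-and-place = 1.

1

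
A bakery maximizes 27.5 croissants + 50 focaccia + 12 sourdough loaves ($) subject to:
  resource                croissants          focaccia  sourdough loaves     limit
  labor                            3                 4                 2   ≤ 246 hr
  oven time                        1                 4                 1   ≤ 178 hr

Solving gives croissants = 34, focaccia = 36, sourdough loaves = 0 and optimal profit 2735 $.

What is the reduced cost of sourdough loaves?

-8

Both labor and oven time are binding at x*.
The binding rows give the dual system: 3·y_labor + 1·y_oven time = 27.5 and 4·y_labor + 4·y_oven time = 50.
This yields shadow prices y_labor = 7.5, y_oven time = 5.
Reduced cost of sourdough loaves: c₃ − yᵀa₃ = 12 − (7.5·2 + 5·1) = 12 − 20 = -8.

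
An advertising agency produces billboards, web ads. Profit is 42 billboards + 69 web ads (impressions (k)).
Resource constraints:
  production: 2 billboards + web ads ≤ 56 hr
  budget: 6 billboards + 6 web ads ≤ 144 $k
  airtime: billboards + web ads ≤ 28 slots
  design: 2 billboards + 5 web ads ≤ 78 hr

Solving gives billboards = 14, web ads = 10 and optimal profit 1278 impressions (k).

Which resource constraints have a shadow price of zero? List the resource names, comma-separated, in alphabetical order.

production: 38/56 (slack 18)
budget: 144/144 (binding)
airtime: 24/28 (slack 4)
design: 78/78 (binding)
By complementary slackness, a constraint with positive slack has shadow price 0 → airtime, production.

airtime, production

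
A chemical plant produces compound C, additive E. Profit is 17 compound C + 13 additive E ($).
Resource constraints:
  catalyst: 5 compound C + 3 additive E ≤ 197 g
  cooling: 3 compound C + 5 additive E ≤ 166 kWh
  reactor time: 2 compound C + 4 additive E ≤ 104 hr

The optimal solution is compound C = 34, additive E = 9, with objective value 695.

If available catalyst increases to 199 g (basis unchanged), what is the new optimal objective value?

Binding: catalyst and reactor time. Non-binding: cooling (19 unused).
By complementary slackness, y = 0 for the non-binding constraint.
Dual feasibility on the basic columns requires 5·y_catalyst + 2·y_reactor time = 17, 3·y_catalyst + 4·y_reactor time = 13.
→ y_catalyst = 3 and y_reactor time = 1.
Δz = y_catalyst·Δb = 3 × (2) = 6, so new z* = 695 + 6 = 701.

701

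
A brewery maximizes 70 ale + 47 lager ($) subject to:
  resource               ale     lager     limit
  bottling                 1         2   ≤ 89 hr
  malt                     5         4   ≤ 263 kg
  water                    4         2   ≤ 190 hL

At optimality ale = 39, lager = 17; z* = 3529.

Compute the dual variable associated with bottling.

0

Check each constraint at x*: bottling 73/89 (slack 16); malt 263/263 (tight); water 190/190 (tight).
Since bottling is not tight, its dual is 0.
Dual feasibility on the basic columns requires 5·y_malt + 4·y_water = 70, 4·y_malt + 2·y_water = 47.
Solving: y_malt = 8, y_water = 7.5.
Shadow price of bottling = 0.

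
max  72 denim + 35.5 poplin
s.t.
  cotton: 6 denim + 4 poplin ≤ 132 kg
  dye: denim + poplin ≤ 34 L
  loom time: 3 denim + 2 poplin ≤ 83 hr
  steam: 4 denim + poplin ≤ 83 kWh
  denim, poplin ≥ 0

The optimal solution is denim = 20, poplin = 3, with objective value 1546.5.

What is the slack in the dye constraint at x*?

11

dye used = 1·20 + 1·3 = 23; slack = 34 − 23 = 11.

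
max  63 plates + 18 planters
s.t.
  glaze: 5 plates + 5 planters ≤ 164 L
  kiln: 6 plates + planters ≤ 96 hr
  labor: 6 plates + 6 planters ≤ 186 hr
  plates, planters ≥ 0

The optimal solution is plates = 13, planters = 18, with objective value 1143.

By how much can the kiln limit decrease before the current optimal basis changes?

Binding constraints: kiln, labor. The basis is B = [[6,1],[6,6]] with det 30.
Per unit decrease in kiln, x* moves by d = (-0.2, 0.2).
The basis stays optimal until plates reaches 0; allowable decrease = 65 hr.

65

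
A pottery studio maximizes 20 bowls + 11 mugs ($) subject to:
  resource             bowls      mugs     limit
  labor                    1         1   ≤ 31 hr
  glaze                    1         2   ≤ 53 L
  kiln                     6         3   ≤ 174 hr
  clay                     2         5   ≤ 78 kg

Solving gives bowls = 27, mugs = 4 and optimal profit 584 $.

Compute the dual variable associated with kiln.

3

Binding: labor and kiln. Non-binding: glaze (18 unused), clay (4 unused).
By complementary slackness, y = 0 for the non-binding constraints.
From A_Bᵀ y = c: 1·y_labor + 6·y_kiln = 20; 1·y_labor + 3·y_kiln = 11.
Solving: y_labor = 2, y_kiln = 3.
Shadow price of kiln = 3.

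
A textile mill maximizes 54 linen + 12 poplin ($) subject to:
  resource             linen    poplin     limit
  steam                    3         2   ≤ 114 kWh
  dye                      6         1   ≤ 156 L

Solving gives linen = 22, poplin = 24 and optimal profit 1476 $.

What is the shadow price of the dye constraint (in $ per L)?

8

Both steam and dye are binding at x*.
Dual feasibility on the basic columns requires 3·y_steam + 6·y_dye = 54, 2·y_steam + 1·y_dye = 12.
→ y_steam = 2 and y_dye = 8.
Shadow price of dye = 8.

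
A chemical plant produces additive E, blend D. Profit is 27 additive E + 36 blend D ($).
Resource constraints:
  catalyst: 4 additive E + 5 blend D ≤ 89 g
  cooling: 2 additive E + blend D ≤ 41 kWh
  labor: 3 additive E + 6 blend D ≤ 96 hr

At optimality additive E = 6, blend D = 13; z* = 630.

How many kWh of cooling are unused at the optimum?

16

cooling used = 2·6 + 1·13 = 25; slack = 41 − 25 = 16.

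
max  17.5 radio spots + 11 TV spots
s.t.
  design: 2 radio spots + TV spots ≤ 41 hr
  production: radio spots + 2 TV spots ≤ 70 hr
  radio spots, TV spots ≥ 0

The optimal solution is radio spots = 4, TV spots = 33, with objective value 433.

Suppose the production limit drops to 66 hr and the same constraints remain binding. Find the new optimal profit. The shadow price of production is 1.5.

427

Δb = -4, so new z* = 433 + (1.5)·(-4) = 433 − 6 = 427.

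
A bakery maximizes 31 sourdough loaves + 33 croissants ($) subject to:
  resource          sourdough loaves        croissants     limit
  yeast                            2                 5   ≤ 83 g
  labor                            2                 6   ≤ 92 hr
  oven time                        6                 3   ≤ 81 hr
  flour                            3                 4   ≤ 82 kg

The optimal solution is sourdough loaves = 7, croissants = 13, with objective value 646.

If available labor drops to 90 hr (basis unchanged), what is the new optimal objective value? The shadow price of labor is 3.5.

Δb = -2, so new z* = 646 + (3.5)·(-2) = 646 − 7 = 639.

639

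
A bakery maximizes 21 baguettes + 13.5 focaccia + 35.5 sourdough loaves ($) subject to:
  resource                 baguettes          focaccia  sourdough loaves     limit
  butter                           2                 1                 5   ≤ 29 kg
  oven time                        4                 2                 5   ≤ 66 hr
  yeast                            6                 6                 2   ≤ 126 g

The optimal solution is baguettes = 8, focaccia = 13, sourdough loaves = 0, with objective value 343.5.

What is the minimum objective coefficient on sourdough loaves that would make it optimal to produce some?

39.5

Check each constraint at x*: butter 29/29 (tight); oven time 58/66 (slack 8); yeast 126/126 (tight).
By complementary slackness, y = 0 for the non-binding constraint.
The binding rows give the dual system: 2·y_butter + 6·y_yeast = 21 and 1·y_butter + 6·y_yeast = 13.5.
→ y_butter = 7.5 and y_yeast = 1.
sourdough loaves enters the basis when its profit ≥ yᵀa₃ = 7.5·5 + 1·2 = 39.5.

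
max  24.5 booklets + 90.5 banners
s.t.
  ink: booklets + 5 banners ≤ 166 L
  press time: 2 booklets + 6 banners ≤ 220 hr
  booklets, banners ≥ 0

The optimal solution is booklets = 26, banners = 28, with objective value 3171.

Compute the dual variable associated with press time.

At the optimum: ink uses 166 of 166 (binding); press time uses 220 of 220 (binding).
From A_Bᵀ y = c: 1·y_ink + 2·y_press time = 24.5; 5·y_ink + 6·y_press time = 90.5.
→ y_ink = 8.5 and y_press time = 8.
Shadow price of press time = 8.

8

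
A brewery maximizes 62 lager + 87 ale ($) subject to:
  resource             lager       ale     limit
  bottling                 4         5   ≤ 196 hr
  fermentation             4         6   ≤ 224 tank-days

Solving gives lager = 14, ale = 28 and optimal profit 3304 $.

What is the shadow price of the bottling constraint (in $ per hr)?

6

At the optimum: bottling uses 196 of 196 (binding); fermentation uses 224 of 224 (binding).
From A_Bᵀ y = c: 4·y_bottling + 4·y_fermentation = 62; 5·y_bottling + 6·y_fermentation = 87.
This yields shadow prices y_bottling = 6, y_fermentation = 9.5.
Shadow price of bottling = 6.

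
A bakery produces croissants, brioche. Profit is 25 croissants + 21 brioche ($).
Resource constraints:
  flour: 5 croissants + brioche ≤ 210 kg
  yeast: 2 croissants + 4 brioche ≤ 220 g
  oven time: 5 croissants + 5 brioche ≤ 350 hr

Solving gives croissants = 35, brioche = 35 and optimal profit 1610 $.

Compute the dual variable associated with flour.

1

Binding: flour and oven time. Non-binding: yeast (10 unused).
Slack constraints have shadow price 0 (complementary slackness).
Dual feasibility on the basic columns requires 5·y_flour + 5·y_oven time = 25, 1·y_flour + 5·y_oven time = 21.
This yields shadow prices y_flour = 1, y_oven time = 4.
Shadow price of flour = 1.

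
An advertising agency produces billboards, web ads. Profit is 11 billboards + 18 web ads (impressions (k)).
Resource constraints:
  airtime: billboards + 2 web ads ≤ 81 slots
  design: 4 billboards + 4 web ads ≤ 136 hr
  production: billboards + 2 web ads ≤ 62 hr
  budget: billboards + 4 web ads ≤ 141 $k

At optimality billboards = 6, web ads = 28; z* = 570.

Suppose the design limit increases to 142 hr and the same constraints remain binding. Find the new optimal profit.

576

Binding: design and production. Non-binding: airtime (19 unused), budget (23 unused).
By complementary slackness, y = 0 for the non-binding constraints.
Dual feasibility on the basic columns requires 4·y_design + 1·y_production = 11, 4·y_design + 2·y_production = 18.
This yields shadow prices y_design = 1, y_production = 7.
Δz = y_design·Δb = 1 × (6) = 6, so new z* = 570 + 6 = 576.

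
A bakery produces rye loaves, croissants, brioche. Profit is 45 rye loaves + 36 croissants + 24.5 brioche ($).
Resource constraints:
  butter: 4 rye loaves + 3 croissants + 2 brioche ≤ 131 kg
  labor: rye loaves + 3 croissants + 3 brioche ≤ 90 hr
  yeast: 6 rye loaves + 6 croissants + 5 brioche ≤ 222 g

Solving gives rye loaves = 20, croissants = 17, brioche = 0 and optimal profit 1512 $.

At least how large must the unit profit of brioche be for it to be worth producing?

25.5

At the optimum: butter uses 131 of 131 (binding); labor uses 71 of 90 (slack = 19); yeast uses 222 of 222 (binding).
Since labor is not tight, its dual is 0.
Dual feasibility on the basic columns requires 4·y_butter + 6·y_yeast = 45, 3·y_butter + 6·y_yeast = 36.
→ y_butter = 9 and y_yeast = 1.5.
brioche enters the basis when its profit ≥ yᵀa₃ = 9·2 + 1.5·5 = 25.5.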